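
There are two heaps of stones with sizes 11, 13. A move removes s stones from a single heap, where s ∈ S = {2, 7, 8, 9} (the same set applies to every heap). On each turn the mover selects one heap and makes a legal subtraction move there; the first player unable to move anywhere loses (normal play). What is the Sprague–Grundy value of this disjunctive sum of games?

All heaps use S = {2, 7, 8, 9}:
n :  0  1  2  3  4  5  6  7  8  9 10 11 12 13
G :  0  0  1  1  0  0  1  1  2  2  3  3  2  2
Heap A: G(11) = 3.
Heap B: G(13) = 2.
Combined Grundy value = 3 ⊕ 2 = 1.

1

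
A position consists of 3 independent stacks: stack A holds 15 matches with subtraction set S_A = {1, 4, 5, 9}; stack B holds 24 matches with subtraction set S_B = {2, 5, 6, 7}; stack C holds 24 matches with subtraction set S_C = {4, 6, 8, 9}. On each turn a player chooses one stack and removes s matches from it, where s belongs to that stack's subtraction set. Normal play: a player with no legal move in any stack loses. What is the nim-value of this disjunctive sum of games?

1

Stack A, S = {1, 4, 5, 9}:
G(0) = 0
G(1) = mex{0} = 1
G(2) = mex{1} = 0
G(3) = mex{0} = 1
G(4) = mex{1,0} = 2
G(5) = mex{2,1,0} = 3
G(6) = mex{3,0,1} = 2
G(7) = mex{2,1,0} = 3
G(8) = mex{3,2,1} = 0
G(9) = mex{0,3,2,0} = 1
G(10) = mex{1,2,3,1} = 0
G(11) = mex{0,3,2,0} = 1
G(12) = mex{1,0,3,1} = 2
G(13) = mex{2,1,0,2} = 3
G(14) = mex{3,0,1,3} = 2
G(15) = mex{2,1,0,2} = 3
G_A(15) = 3.
Stack B, S = {2, 5, 6, 7}:
n :  0  1  2  3  4  5  6  7  8  9 10 11 12 13 14 15 16 17 18 19 20 21 22 23 24
G :  0  0  1  1  0  2  1  3  2  2  3  3  0  0  1  1  0  2  1  3  2  2  3  3  0
G_B(24) = 0.
Stack C, S = {4, 6, 8, 9}:
n :  0  1  2  3  4  5  6  7  8  9 10 11 12 13 14 15 16 17 18 19 20 21 22 23 24
G :  0  0  0  0  1  1  1  1  2  2  2  2  3  0  0  0  0  1  1  1  1  2  2  2  2
G_C(24) = 2.
Combined Grundy value = 3 ⊕ 0 ⊕ 2 = 1.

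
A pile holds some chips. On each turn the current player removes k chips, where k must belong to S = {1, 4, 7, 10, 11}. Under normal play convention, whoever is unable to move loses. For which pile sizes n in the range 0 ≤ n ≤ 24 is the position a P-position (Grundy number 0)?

0, 2, 5, 8, 14, 17, 20, 22

G(0) = 0
G(1) = mex{0} = 1
G(2) = mex{1} = 0
G(3) = mex{0} = 1
G(4) = mex{1,0} = 2
G(5) = mex{2,1} = 0
G(6) = mex{0,0} = 1
G(7) = mex{1,1,0} = 2
G(8) = mex{2,2,1} = 0
G(9) = mex{0,0,0} = 1
G(10) = mex{1,1,1,0} = 2
G(11) = mex{2,2,2,1,0} = 3
G(12) = mex{3,0,0,0,1} = 2
G(13) = mex{2,1,1,1,0} = 3
G(14) = mex{3,2,2,2,1} = 0
G(15) = mex{0,3,0,0,2} = 1
G(16) = mex{1,2,1,1,0} = 3
G(17) = mex{3,3,2,2,1} = 0
G(18) = mex{0,0,3,0,2} = 1
G(19) = mex{1,1,2,1,0} = 3
G(20) = mex{3,3,3,2,1} = 0
G(21) = mex{0,0,0,3,2} = 1
G(22) = mex{1,1,1,2,3} = 0
G(23) = mex{0,3,3,3,2} = 1
G(24) = mex{1,0,0,0,3} = 2
P-positions are exactly the n with G(n) = 0.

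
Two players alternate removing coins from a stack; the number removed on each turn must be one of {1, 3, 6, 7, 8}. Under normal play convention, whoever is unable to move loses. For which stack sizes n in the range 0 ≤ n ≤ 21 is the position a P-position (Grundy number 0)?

0, 2, 4, 13, 15, 17

G(0) = 0
G(1) = mex{0} = 1
G(2) = mex{1} = 0
G(3) = mex{0,0} = 1
G(4) = mex{1,1} = 0
G(5) = mex{0,0} = 1
G(6) = mex{1,1,0} = 2
G(7) = mex{2,0,1,0} = 3
G(8) = mex{3,1,0,1,0} = 2
G(9) = mex{2,2,1,0,1} = 3
G(10) = mex{3,3,0,1,0} = 2
G(11) = mex{2,2,1,0,1} = 3
G(12) = mex{3,3,2,1,0} = 4
G(13) = mex{4,2,3,2,1} = 0
G(14) = mex{0,3,2,3,2} = 1
G(15) = mex{1,4,3,2,3} = 0
G(16) = mex{0,0,2,3,2} = 1
G(17) = mex{1,1,3,2,3} = 0
G(18) = mex{0,0,4,3,2} = 1
G(19) = mex{1,1,0,4,3} = 2
G(20) = mex{2,0,1,0,4} = 3
G(21) = mex{3,1,0,1,0} = 2
P-positions are exactly the n with G(n) = 0.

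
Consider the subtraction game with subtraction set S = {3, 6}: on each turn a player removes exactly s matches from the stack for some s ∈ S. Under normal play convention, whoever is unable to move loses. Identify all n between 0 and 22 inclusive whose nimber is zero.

0, 1, 2, 9, 10, 11, 18, 19, 20

n :  0  1  2  3  4  5  6  7  8  9 10 11 12 13 14 15 16 17 18 19 20 21 22
G :  0  0  0  1  1  1  2  2  2  0  0  0  1  1  1  2  2  2  0  0  0  1  1
P-positions are exactly the n with G(n) = 0.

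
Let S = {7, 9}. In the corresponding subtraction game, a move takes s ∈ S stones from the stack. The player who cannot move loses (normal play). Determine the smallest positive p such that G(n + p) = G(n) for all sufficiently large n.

n :  0  1  2  3  4  5  6  7  8  9 10 11 12 13 14 15 16 17 18 19 20 21 22 23 24 25 26 27 28 29 30 31 32 33
G :  0  0  0  0  0  0  0  1  1  1  1  1  1  1  2  2  0  0  0  0  0  0  0  1  1  1  1  1  1  1  2  2  0  0
G(n+16) = G(n) holds for n = 0,…,8 (a full window of length max(S) = 9), so the sequence is purely periodic with period 16.

16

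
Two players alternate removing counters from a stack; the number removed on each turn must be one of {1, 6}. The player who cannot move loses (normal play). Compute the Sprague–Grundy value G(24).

1

n :  0  1  2  3  4  5  6  7  8  9 10 11 12 13 14 15 16 17 18 19 20 21 22 23 24
G :  0  1  0  1  0  1  2  0  1  0  1  0  1  2  0  1  0  1  0  1  2  0  1  0  1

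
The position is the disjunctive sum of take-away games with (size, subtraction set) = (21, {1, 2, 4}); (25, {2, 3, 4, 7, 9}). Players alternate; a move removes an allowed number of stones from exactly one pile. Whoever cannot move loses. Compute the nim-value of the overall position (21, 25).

Pile A, S = {1, 2, 4}:
G(0) = 0
G(1) = mex{0} = 1
G(2) = mex{1,0} = 2
G(3) = mex{2,1} = 0
G(4) = mex{0,2,0} = 1
G(5) = mex{1,0,1} = 2
G(6) = mex{2,1,2} = 0
G(7) = mex{0,2,0} = 1
G(8) = mex{1,0,1} = 2
G(9) = mex{2,1,2} = 0
G(10) = mex{0,2,0} = 1
G(11) = mex{1,0,1} = 2
G(12) = mex{2,1,2} = 0
G(13) = mex{0,2,0} = 1
G(14) = mex{1,0,1} = 2
G(15) = mex{2,1,2} = 0
G(16) = mex{0,2,0} = 1
G(17) = mex{1,0,1} = 2
G(18) = mex{2,1,2} = 0
G(19) = mex{0,2,0} = 1
G(20) = mex{1,0,1} = 2
G(21) = mex{2,1,2} = 0
G_A(21) = 0.
Pile B, S = {2, 3, 4, 7, 9}:
G(0) = 0
G(1) = mex{} = 0
G(2) = mex{0} = 1
G(3) = mex{0,0} = 1
G(4) = mex{1,0,0} = 2
G(5) = mex{1,1,0} = 2
G(6) = mex{2,1,1} = 0
G(7) = mex{2,2,1,0} = 3
G(8) = mex{0,2,2,0} = 1
G(9) = mex{3,0,2,1,0} = 4
G(10) = mex{1,3,0,1,0} = 2
G(11) = mex{4,1,3,2,1} = 0
G(12) = mex{2,4,1,2,1} = 0
G(13) = mex{0,2,4,0,2} = 1
G(14) = mex{0,0,2,3,2} = 1
G(15) = mex{1,0,0,1,0} = 2
G(16) = mex{1,1,0,4,3} = 2
G(17) = mex{2,1,1,2,1} = 0
G(18) = mex{2,2,1,0,4} = 3
G(19) = mex{0,2,2,0,2} = 1
G(20) = mex{3,0,2,1,0} = 4
G(21) = mex{1,3,0,1,0} = 2
G(22) = mex{4,1,3,2,1} = 0
G(23) = mex{2,4,1,2,1} = 0
G(24) = mex{0,2,4,0,2} = 1
G(25) = mex{0,0,2,3,2} = 1
G_B(25) = 1.
Combined Grundy value = 0 ⊕ 1 = 1.

1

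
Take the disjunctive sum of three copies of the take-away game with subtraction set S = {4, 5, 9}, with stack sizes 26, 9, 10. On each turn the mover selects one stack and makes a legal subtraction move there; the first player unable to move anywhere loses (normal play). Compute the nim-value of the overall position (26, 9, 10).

0

All stacks use S = {4, 5, 9}:
G(0) = 0
G(1) = mex{} = 0
G(2) = mex{} = 0
G(3) = mex{} = 0
G(4) = mex{0} = 1
G(5) = mex{0,0} = 1
G(6) = mex{0,0} = 1
G(7) = mex{0,0} = 1
G(8) = mex{1,0} = 2
G(9) = mex{1,1,0} = 2
G(10) = mex{1,1,0} = 2
G(11) = mex{1,1,0} = 2
G(12) = mex{2,1,0} = 3
G(13) = mex{2,2,1} = 0
G(14) = mex{2,2,1} = 0
G(15) = mex{2,2,1} = 0
G(16) = mex{3,2,1} = 0
G(17) = mex{0,3,2} = 1
G(18) = mex{0,0,2} = 1
G(19) = mex{0,0,2} = 1
G(20) = mex{0,0,2} = 1
G(21) = mex{1,0,3} = 2
G(22) = mex{1,1,0} = 2
G(23) = mex{1,1,0} = 2
G(24) = mex{1,1,0} = 2
G(25) = mex{2,1,0} = 3
G(26) = mex{2,2,1} = 0
Stack A: G(26) = 0.
Stack B: G(9) = 2.
Stack C: G(10) = 2.
Combined Grundy value = 0 ⊕ 2 ⊕ 2 = 0.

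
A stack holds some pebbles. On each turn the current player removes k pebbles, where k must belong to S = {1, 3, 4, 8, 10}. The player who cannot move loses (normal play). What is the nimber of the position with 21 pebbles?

0

n :  0  1  2  3  4  5  6  7  8  9 10 11 12 13 14 15 16 17 18 19 20 21
G :  0  1  0  1  2  3  2  0  1  0  1  2  3  2  0  1  0  1  2  3  2  0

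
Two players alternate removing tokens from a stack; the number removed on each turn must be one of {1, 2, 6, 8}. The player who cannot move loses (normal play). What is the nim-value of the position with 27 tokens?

3

G(0) = 0
G(1) = mex{0} = 1
G(2) = mex{1,0} = 2
G(3) = mex{2,1} = 0
G(4) = mex{0,2} = 1
G(5) = mex{1,0} = 2
G(6) = mex{2,1,0} = 3
G(7) = mex{3,2,1} = 0
G(8) = mex{0,3,2,0} = 1
G(9) = mex{1,0,0,1} = 2
G(10) = mex{2,1,1,2} = 0
G(11) = mex{0,2,2,0} = 1
G(12) = mex{1,0,3,1} = 2
G(13) = mex{2,1,0,2} = 3
G(14) = mex{3,2,1,3} = 0
G(15) = mex{0,3,2,0} = 1
G(16) = mex{1,0,0,1} = 2
G(17) = mex{2,1,1,2} = 0
G(18) = mex{0,2,2,0} = 1
G(19) = mex{1,0,3,1} = 2
G(20) = mex{2,1,0,2} = 3
G(21) = mex{3,2,1,3} = 0
G(22) = mex{0,3,2,0} = 1
G(23) = mex{1,0,0,1} = 2
G(24) = mex{2,1,1,2} = 0
G(25) = mex{0,2,2,0} = 1
G(26) = mex{1,0,3,1} = 2
G(27) = mex{2,1,0,2} = 3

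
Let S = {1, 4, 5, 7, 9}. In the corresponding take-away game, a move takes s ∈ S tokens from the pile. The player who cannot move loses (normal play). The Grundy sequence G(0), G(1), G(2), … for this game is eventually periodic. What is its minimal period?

8

n :  0  1  2  3  4  5  6  7  8  9 10 11 12 13 14 15 16 17 18
G :  0  1  0  1  2  3  2  3  0  1  0  1  2  3  2  3  0  1  0
G(n+8) = G(n) holds for n = 0,…,8 (a full window of length max(S) = 9), so the sequence is purely periodic with period 8.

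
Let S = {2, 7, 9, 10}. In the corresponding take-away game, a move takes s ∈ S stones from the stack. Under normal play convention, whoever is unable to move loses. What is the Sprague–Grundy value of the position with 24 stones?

n :  0  1  2  3  4  5  6  7  8  9 10 11 12 13 14 15 16 17 18 19 20 21 22 23 24
G :  0  0  1  1  0  0  1  1  2  2  3  3  2  2  3  3  0  0  1  1  0  0  1  1  2

2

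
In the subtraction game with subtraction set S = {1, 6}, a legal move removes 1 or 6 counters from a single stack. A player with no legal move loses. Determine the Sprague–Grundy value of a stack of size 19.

n :  0  1  2  3  4  5  6  7  8  9 10 11 12 13 14 15 16 17 18 19
G :  0  1  0  1  0  1  2  0  1  0  1  0  1  2  0  1  0  1  0  1

1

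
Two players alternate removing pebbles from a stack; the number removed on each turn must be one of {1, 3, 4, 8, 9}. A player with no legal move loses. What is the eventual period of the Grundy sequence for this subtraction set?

12

G(0) = 0
G(1) = mex{0} = 1
G(2) = mex{1} = 0
G(3) = mex{0,0} = 1
G(4) = mex{1,1,0} = 2
G(5) = mex{2,0,1} = 3
G(6) = mex{3,1,0} = 2
G(7) = mex{2,2,1} = 0
G(8) = mex{0,3,2,0} = 1
G(9) = mex{1,2,3,1,0} = 4
G(10) = mex{4,0,2,0,1} = 3
G(11) = mex{3,1,0,1,0} = 2
G(12) = mex{2,4,1,2,1} = 0
G(13) = mex{0,3,4,3,2} = 1
G(14) = mex{1,2,3,2,3} = 0
G(15) = mex{0,0,2,0,2} = 1
G(16) = mex{1,1,0,1,0} = 2
G(17) = mex{2,0,1,4,1} = 3
G(18) = mex{3,1,0,3,4} = 2
G(19) = mex{2,2,1,2,3} = 0
G(20) = mex{0,3,2,0,2} = 1
G(21) = mex{1,2,3,1,0} = 4
G(22) = mex{4,0,2,0,1} = 3
G(23) = mex{3,1,0,1,0} = 2
G(24) = mex{2,4,1,2,1} = 0
G(25) = mex{0,3,4,3,2} = 1
G(n+12) = G(n) holds for n = 0,…,8 (a full window of length max(S) = 9), so the sequence is purely periodic with period 12.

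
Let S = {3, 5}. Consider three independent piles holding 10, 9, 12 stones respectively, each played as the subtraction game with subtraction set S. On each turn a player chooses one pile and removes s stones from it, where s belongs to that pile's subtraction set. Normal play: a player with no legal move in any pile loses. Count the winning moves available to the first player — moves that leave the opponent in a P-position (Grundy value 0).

All piles use S = {3, 5}:
G(0) = 0
G(1) = mex{} = 0
G(2) = mex{} = 0
G(3) = mex{0} = 1
G(4) = mex{0} = 1
G(5) = mex{0,0} = 1
G(6) = mex{1,0} = 2
G(7) = mex{1,0} = 2
G(8) = mex{1,1} = 0
G(9) = mex{2,1} = 0
G(10) = mex{2,1} = 0
G(11) = mex{0,2} = 1
G(12) = mex{0,2} = 1
Pile A: G(10) = 0.
Pile B: G(9) = 0.
Pile C: G(12) = 1.
Combined Grundy value = 0 ⊕ 0 ⊕ 1 = 1.
A winning move leaves total XOR = 0, i.e. changes one component's Grundy value g to g ⊕ X where X is the current total.
Pile A: need g' = 0⊕1 = 1. Options: 10−3→G=2, 10−5→G=1. Hits: 1.
Pile B: need g' = 0⊕1 = 1. Options: 9−3→G=2, 9−5→G=1. Hits: 1.
Pile C: need g' = 1⊕1 = 0. Options: 12−3→G=0, 12−5→G=2. Hits: 1.

3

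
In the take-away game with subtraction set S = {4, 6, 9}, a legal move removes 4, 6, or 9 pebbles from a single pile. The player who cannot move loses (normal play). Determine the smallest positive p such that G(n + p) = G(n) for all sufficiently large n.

n :  0  1  2  3  4  5  6  7  8  9 10 11 12 13 14 15 16 17 18 19 20 21 22 23 24 25 26 27
G :  0  0  0  0  1  1  1  1  2  2  2  2  3  0  0  0  0  1  1  1  1  2  2  2  2  3  0  0
G(n+13) = G(n) holds for n = 0,…,8 (a full window of length max(S) = 9), so the sequence is purely periodic with period 13.

13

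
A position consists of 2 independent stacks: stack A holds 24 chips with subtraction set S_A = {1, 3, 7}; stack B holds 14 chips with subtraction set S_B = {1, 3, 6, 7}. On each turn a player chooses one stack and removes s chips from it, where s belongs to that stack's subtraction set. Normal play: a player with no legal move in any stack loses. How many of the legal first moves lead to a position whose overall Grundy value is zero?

0

Stack A, S = {1, 3, 7}:
G(0) = 0
G(1) = mex{0} = 1
G(2) = mex{1} = 0
G(3) = mex{0,0} = 1
G(4) = mex{1,1} = 0
G(5) = mex{0,0} = 1
G(6) = mex{1,1} = 0
G(7) = mex{0,0,0} = 1
G(8) = mex{1,1,1} = 0
G(9) = mex{0,0,0} = 1
G(10) = mex{1,1,1} = 0
G(11) = mex{0,0,0} = 1
G(12) = mex{1,1,1} = 0
G(13) = mex{0,0,0} = 1
G(14) = mex{1,1,1} = 0
G(15) = mex{0,0,0} = 1
G(16) = mex{1,1,1} = 0
G(17) = mex{0,0,0} = 1
G(18) = mex{1,1,1} = 0
G(19) = mex{0,0,0} = 1
G(20) = mex{1,1,1} = 0
G(21) = mex{0,0,0} = 1
G(22) = mex{1,1,1} = 0
G(23) = mex{0,0,0} = 1
G(24) = mex{1,1,1} = 0
G_A(24) = 0.
Stack B, S = {1, 3, 6, 7}:
G(0) = 0
G(1) = mex{0} = 1
G(2) = mex{1} = 0
G(3) = mex{0,0} = 1
G(4) = mex{1,1} = 0
G(5) = mex{0,0} = 1
G(6) = mex{1,1,0} = 2
G(7) = mex{2,0,1,0} = 3
G(8) = mex{3,1,0,1} = 2
G(9) = mex{2,2,1,0} = 3
G(10) = mex{3,3,0,1} = 2
G(11) = mex{2,2,1,0} = 3
G(12) = mex{3,3,2,1} = 0
G(13) = mex{0,2,3,2} = 1
G(14) = mex{1,3,2,3} = 0
G_B(14) = 0.
Combined Grundy value = 0 ⊕ 0 = 0.
A winning move leaves total XOR = 0, i.e. changes one component's Grundy value g to g ⊕ X where X is the current total.
Stack A: target g' = 0⊕0 = 0, but every legal move changes the Grundy value (mex property), so 0 moves.
Stack B: target g' = 0⊕0 = 0, but every legal move changes the Grundy value (mex property), so 0 moves.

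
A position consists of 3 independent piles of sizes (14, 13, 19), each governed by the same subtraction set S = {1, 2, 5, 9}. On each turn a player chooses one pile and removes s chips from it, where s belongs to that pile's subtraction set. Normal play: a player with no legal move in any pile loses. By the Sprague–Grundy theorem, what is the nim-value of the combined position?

All piles use S = {1, 2, 5, 9}:
n :  0  1  2  3  4  5  6  7  8  9 10 11 12 13 14 15 16 17 18 19
G :  0  1  2  0  1  2  0  1  2  3  0  1  2  0  1  2  0  1  2  3
Pile A: G(14) = 1.
Pile B: G(13) = 0.
Pile C: G(19) = 3.
Combined Grundy value = 1 ⊕ 0 ⊕ 3 = 2.

2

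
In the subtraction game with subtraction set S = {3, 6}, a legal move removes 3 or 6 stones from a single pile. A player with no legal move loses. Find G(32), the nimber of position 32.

G(0) = 0
G(1) = mex{} = 0
G(2) = mex{} = 0
G(3) = mex{0} = 1
G(4) = mex{0} = 1
G(5) = mex{0} = 1
G(6) = mex{1,0} = 2
G(7) = mex{1,0} = 2
G(8) = mex{1,0} = 2
G(9) = mex{2,1} = 0
G(10) = mex{2,1} = 0
G(11) = mex{2,1} = 0
G(12) = mex{0,2} = 1
G(13) = mex{0,2} = 1
G(14) = mex{0,2} = 1
G(15) = mex{1,0} = 2
G(16) = mex{1,0} = 2
G(17) = mex{1,0} = 2
G(18) = mex{2,1} = 0
G(19) = mex{2,1} = 0
G(20) = mex{2,1} = 0
G(21) = mex{0,2} = 1
G(22) = mex{0,2} = 1
G(23) = mex{0,2} = 1
G(24) = mex{1,0} = 2
G(25) = mex{1,0} = 2
G(26) = mex{1,0} = 2
G(27) = mex{2,1} = 0
G(28) = mex{2,1} = 0
G(29) = mex{2,1} = 0
G(30) = mex{0,2} = 1
G(31) = mex{0,2} = 1
G(32) = mex{0,2} = 1

1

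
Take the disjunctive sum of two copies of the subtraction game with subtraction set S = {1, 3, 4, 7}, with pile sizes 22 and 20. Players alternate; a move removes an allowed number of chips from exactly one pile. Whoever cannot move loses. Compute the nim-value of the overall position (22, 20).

0

All piles use S = {1, 3, 4, 7}:
n :  0  1  2  3  4  5  6  7  8  9 10 11 12 13 14 15 16 17 18 19 20 21 22
G :  0  1  0  1  2  3  2  3  0  1  0  1  2  3  2  3  0  1  0  1  2  3  2
Pile A: G(22) = 2.
Pile B: G(20) = 2.
Combined Grundy value = 2 ⊕ 2 = 0.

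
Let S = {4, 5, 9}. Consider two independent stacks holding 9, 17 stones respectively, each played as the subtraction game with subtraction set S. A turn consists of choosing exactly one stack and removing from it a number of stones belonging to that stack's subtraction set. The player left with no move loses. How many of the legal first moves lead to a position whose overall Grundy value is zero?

3

All stacks use S = {4, 5, 9}:
n :  0  1  2  3  4  5  6  7  8  9 10 11 12 13 14 15 16 17
G :  0  0  0  0  1  1  1  1  2  2  2  2  3  0  0  0  0  1
Stack A: G(9) = 2.
Stack B: G(17) = 1.
Combined Grundy value = 2 ⊕ 1 = 3.
A winning move leaves total XOR = 0, i.e. changes one component's Grundy value g to g ⊕ X where X is the current total.
Stack A: need g' = 2⊕3 = 1. Options: 9−4→G=1, 9−5→G=1, 9−9→G=0. Hits: 2.
Stack B: need g' = 1⊕3 = 2. Options: 17−4→G=0, 17−5→G=3, 17−9→G=2. Hits: 1.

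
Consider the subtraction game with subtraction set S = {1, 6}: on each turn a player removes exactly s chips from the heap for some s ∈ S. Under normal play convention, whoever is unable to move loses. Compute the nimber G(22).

G(0) = 0
G(1) = mex{0} = 1
G(2) = mex{1} = 0
G(3) = mex{0} = 1
G(4) = mex{1} = 0
G(5) = mex{0} = 1
G(6) = mex{1,0} = 2
G(7) = mex{2,1} = 0
G(8) = mex{0,0} = 1
G(9) = mex{1,1} = 0
G(10) = mex{0,0} = 1
G(11) = mex{1,1} = 0
G(12) = mex{0,2} = 1
G(13) = mex{1,0} = 2
G(14) = mex{2,1} = 0
G(15) = mex{0,0} = 1
G(16) = mex{1,1} = 0
G(17) = mex{0,0} = 1
G(18) = mex{1,1} = 0
G(19) = mex{0,2} = 1
G(20) = mex{1,0} = 2
G(21) = mex{2,1} = 0
G(22) = mex{0,0} = 1

1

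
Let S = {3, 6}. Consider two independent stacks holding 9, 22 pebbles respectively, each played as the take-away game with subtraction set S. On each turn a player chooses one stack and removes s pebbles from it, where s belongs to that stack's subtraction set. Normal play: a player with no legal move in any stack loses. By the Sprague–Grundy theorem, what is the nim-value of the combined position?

All stacks use S = {3, 6}:
G(0) = 0
G(1) = mex{} = 0
G(2) = mex{} = 0
G(3) = mex{0} = 1
G(4) = mex{0} = 1
G(5) = mex{0} = 1
G(6) = mex{1,0} = 2
G(7) = mex{1,0} = 2
G(8) = mex{1,0} = 2
G(9) = mex{2,1} = 0
G(10) = mex{2,1} = 0
G(11) = mex{2,1} = 0
G(12) = mex{0,2} = 1
G(13) = mex{0,2} = 1
G(14) = mex{0,2} = 1
G(15) = mex{1,0} = 2
G(16) = mex{1,0} = 2
G(17) = mex{1,0} = 2
G(18) = mex{2,1} = 0
G(19) = mex{2,1} = 0
G(20) = mex{2,1} = 0
G(21) = mex{0,2} = 1
G(22) = mex{0,2} = 1
Stack A: G(9) = 0.
Stack B: G(22) = 1.
Combined Grundy value = 0 ⊕ 1 = 1.

1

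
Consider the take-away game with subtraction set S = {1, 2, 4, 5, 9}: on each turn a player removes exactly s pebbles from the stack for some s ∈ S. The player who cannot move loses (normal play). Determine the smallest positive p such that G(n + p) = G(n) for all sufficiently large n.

G(0) = 0
G(1) = mex{0} = 1
G(2) = mex{1,0} = 2
G(3) = mex{2,1} = 0
G(4) = mex{0,2,0} = 1
G(5) = mex{1,0,1,0} = 2
G(6) = mex{2,1,2,1} = 0
G(7) = mex{0,2,0,2} = 1
G(8) = mex{1,0,1,0} = 2
G(9) = mex{2,1,2,1,0} = 3
G(10) = mex{3,2,0,2,1} = 4
G(11) = mex{4,3,1,0,2} = 5
G(12) = mex{5,4,2,1,0} = 3
G(13) = mex{3,5,3,2,1} = 0
G(14) = mex{0,3,4,3,2} = 1
G(15) = mex{1,0,5,4,0} = 2
G(16) = mex{2,1,3,5,1} = 0
G(17) = mex{0,2,0,3,2} = 1
G(18) = mex{1,0,1,0,3} = 2
G(19) = mex{2,1,2,1,4} = 0
G(20) = mex{0,2,0,2,5} = 1
G(21) = mex{1,0,1,0,3} = 2
G(22) = mex{2,1,2,1,0} = 3
G(23) = mex{3,2,0,2,1} = 4
G(24) = mex{4,3,1,0,2} = 5
G(25) = mex{5,4,2,1,0} = 3
G(26) = mex{3,5,3,2,1} = 0
G(27) = mex{0,3,4,3,2} = 1
G(n+13) = G(n) holds for n = 0,…,8 (a full window of length max(S) = 9), so the sequence is purely periodic with period 13.

13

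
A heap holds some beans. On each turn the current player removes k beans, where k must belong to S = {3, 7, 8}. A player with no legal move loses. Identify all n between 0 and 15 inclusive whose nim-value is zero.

n :  0  1  2  3  4  5  6  7  8  9 10 11 12 13 14 15
G :  0  0  0  1  1  1  0  2  2  1  3  0  0  2  1  1
P-positions are exactly the n with G(n) = 0.

0, 1, 2, 6, 11, 12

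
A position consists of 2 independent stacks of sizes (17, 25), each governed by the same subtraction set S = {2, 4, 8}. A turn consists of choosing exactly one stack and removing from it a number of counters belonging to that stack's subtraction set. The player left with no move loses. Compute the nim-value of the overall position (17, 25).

All stacks use S = {2, 4, 8}:
G(0) = 0
G(1) = mex{} = 0
G(2) = mex{0} = 1
G(3) = mex{0} = 1
G(4) = mex{1,0} = 2
G(5) = mex{1,0} = 2
G(6) = mex{2,1} = 0
G(7) = mex{2,1} = 0
G(8) = mex{0,2,0} = 1
G(9) = mex{0,2,0} = 1
G(10) = mex{1,0,1} = 2
G(11) = mex{1,0,1} = 2
G(12) = mex{2,1,2} = 0
G(13) = mex{2,1,2} = 0
G(14) = mex{0,2,0} = 1
G(15) = mex{0,2,0} = 1
G(16) = mex{1,0,1} = 2
G(17) = mex{1,0,1} = 2
G(18) = mex{2,1,2} = 0
G(19) = mex{2,1,2} = 0
G(20) = mex{0,2,0} = 1
G(21) = mex{0,2,0} = 1
G(22) = mex{1,0,1} = 2
G(23) = mex{1,0,1} = 2
G(24) = mex{2,1,2} = 0
G(25) = mex{2,1,2} = 0
Stack A: G(17) = 2.
Stack B: G(25) = 0.
Combined Grundy value = 2 ⊕ 0 = 2.

2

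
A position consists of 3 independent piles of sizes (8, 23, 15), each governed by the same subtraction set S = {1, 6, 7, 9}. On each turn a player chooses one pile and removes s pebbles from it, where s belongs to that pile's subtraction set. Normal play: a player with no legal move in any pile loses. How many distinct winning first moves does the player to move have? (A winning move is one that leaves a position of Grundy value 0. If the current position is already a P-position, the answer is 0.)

All piles use S = {1, 6, 7, 9}:
G(0) = 0
G(1) = mex{0} = 1
G(2) = mex{1} = 0
G(3) = mex{0} = 1
G(4) = mex{1} = 0
G(5) = mex{0} = 1
G(6) = mex{1,0} = 2
G(7) = mex{2,1,0} = 3
G(8) = mex{3,0,1} = 2
G(9) = mex{2,1,0,0} = 3
G(10) = mex{3,0,1,1} = 2
G(11) = mex{2,1,0,0} = 3
G(12) = mex{3,2,1,1} = 0
G(13) = mex{0,3,2,0} = 1
G(14) = mex{1,2,3,1} = 0
G(15) = mex{0,3,2,2} = 1
G(16) = mex{1,2,3,3} = 0
G(17) = mex{0,3,2,2} = 1
G(18) = mex{1,0,3,3} = 2
G(19) = mex{2,1,0,2} = 3
G(20) = mex{3,0,1,3} = 2
G(21) = mex{2,1,0,0} = 3
G(22) = mex{3,0,1,1} = 2
G(23) = mex{2,1,0,0} = 3
Pile A: G(8) = 2.
Pile B: G(23) = 3.
Pile C: G(15) = 1.
Combined Grundy value = 2 ⊕ 3 ⊕ 1 = 0.
A winning move leaves total XOR = 0, i.e. changes one component's Grundy value g to g ⊕ X where X is the current total.
Pile A: target g' = 2⊕0 = 2, but every legal move changes the Grundy value (mex property), so 0 moves.
Pile B: target g' = 3⊕0 = 3, but every legal move changes the Grundy value (mex property), so 0 moves.
Pile C: target g' = 1⊕0 = 1, but every legal move changes the Grundy value (mex property), so 0 moves.

0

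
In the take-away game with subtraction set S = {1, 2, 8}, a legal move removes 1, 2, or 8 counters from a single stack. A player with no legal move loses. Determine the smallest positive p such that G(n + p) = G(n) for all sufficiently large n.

n :  0  1  2  3  4  5  6  7  8  9 10 11 12 13 14
G :  0  1  2  0  1  2  0  1  2  0  1  2  0  1  2
G(n+3) = G(n) holds for n = 0,…,7 (a full window of length max(S) = 8), so the sequence is purely periodic with period 3.

3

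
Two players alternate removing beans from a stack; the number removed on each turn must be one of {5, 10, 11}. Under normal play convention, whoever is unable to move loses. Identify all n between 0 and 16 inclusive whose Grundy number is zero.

G(0) = 0
G(1) = mex{} = 0
G(2) = mex{} = 0
G(3) = mex{} = 0
G(4) = mex{} = 0
G(5) = mex{0} = 1
G(6) = mex{0} = 1
G(7) = mex{0} = 1
G(8) = mex{0} = 1
G(9) = mex{0} = 1
G(10) = mex{1,0} = 2
G(11) = mex{1,0,0} = 2
G(12) = mex{1,0,0} = 2
G(13) = mex{1,0,0} = 2
G(14) = mex{1,0,0} = 2
G(15) = mex{2,1,0} = 3
G(16) = mex{2,1,1} = 0
P-positions are exactly the n with G(n) = 0.

0, 1, 2, 3, 4, 16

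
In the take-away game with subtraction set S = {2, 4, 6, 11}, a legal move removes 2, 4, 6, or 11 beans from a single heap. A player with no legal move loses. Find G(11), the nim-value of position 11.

G(0) = 0
G(1) = mex{} = 0
G(2) = mex{0} = 1
G(3) = mex{0} = 1
G(4) = mex{1,0} = 2
G(5) = mex{1,0} = 2
G(6) = mex{2,1,0} = 3
G(7) = mex{2,1,0} = 3
G(8) = mex{3,2,1} = 0
G(9) = mex{3,2,1} = 0
G(10) = mex{0,3,2} = 1
G(11) = mex{0,3,2,0} = 1

1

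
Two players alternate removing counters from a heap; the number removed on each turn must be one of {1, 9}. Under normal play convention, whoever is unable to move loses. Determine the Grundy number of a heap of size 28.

0

n :  0  1  2  3  4  5  6  7  8  9 10 11 12 13 14 15 16 17 18 19 20 21 22 23 24 25 26 27 28
G :  0  1  0  1  0  1  0  1  0  1  0  1  0  1  0  1  0  1  0  1  0  1  0  1  0  1  0  1  0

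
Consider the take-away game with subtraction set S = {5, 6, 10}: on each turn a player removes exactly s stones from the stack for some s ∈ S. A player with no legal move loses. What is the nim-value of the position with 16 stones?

G(0) = 0
G(1) = mex{} = 0
G(2) = mex{} = 0
G(3) = mex{} = 0
G(4) = mex{} = 0
G(5) = mex{0} = 1
G(6) = mex{0,0} = 1
G(7) = mex{0,0} = 1
G(8) = mex{0,0} = 1
G(9) = mex{0,0} = 1
G(10) = mex{1,0,0} = 2
G(11) = mex{1,1,0} = 2
G(12) = mex{1,1,0} = 2
G(13) = mex{1,1,0} = 2
G(14) = mex{1,1,0} = 2
G(15) = mex{2,1,1} = 0
G(16) = mex{2,2,1} = 0

0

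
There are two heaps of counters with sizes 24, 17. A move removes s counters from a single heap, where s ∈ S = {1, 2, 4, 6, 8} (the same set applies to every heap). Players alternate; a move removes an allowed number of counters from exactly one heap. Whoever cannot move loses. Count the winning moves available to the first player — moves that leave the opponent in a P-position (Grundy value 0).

1

All heaps use S = {1, 2, 4, 6, 8}:
G(0) = 0
G(1) = mex{0} = 1
G(2) = mex{1,0} = 2
G(3) = mex{2,1} = 0
G(4) = mex{0,2,0} = 1
G(5) = mex{1,0,1} = 2
G(6) = mex{2,1,2,0} = 3
G(7) = mex{3,2,0,1} = 4
G(8) = mex{4,3,1,2,0} = 5
G(9) = mex{5,4,2,0,1} = 3
G(10) = mex{3,5,3,1,2} = 0
G(11) = mex{0,3,4,2,0} = 1
G(12) = mex{1,0,5,3,1} = 2
G(13) = mex{2,1,3,4,2} = 0
G(14) = mex{0,2,0,5,3} = 1
G(15) = mex{1,0,1,3,4} = 2
G(16) = mex{2,1,2,0,5} = 3
G(17) = mex{3,2,0,1,3} = 4
G(18) = mex{4,3,1,2,0} = 5
G(19) = mex{5,4,2,0,1} = 3
G(20) = mex{3,5,3,1,2} = 0
G(21) = mex{0,3,4,2,0} = 1
G(22) = mex{1,0,5,3,1} = 2
G(23) = mex{2,1,3,4,2} = 0
G(24) = mex{0,2,0,5,3} = 1
Heap A: G(24) = 1.
Heap B: G(17) = 4.
Combined Grundy value = 1 ⊕ 4 = 5.
A winning move leaves total XOR = 0, i.e. changes one component's Grundy value g to g ⊕ X where X is the current total.
Heap A: need g' = 1⊕5 = 4. Options: 24−1→G=0, 24−2→G=2, 24−4→G=0, 24−6→G=5, 24−8→G=3. Hits: 0.
Heap B: need g' = 4⊕5 = 1. Options: 17−1→G=3, 17−2→G=2, 17−4→G=0, 17−6→G=1, 17−8→G=3. Hits: 1.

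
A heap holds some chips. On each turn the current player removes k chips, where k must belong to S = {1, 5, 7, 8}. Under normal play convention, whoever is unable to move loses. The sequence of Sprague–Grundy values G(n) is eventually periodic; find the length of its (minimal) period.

G(0) = 0
G(1) = mex{0} = 1
G(2) = mex{1} = 0
G(3) = mex{0} = 1
G(4) = mex{1} = 0
G(5) = mex{0,0} = 1
G(6) = mex{1,1} = 0
G(7) = mex{0,0,0} = 1
G(8) = mex{1,1,1,0} = 2
G(9) = mex{2,0,0,1} = 3
G(10) = mex{3,1,1,0} = 2
G(11) = mex{2,0,0,1} = 3
G(12) = mex{3,1,1,0} = 2
G(13) = mex{2,2,0,1} = 3
G(14) = mex{3,3,1,0} = 2
G(15) = mex{2,2,2,1} = 0
G(16) = mex{0,3,3,2} = 1
G(17) = mex{1,2,2,3} = 0
G(18) = mex{0,3,3,2} = 1
G(19) = mex{1,2,2,3} = 0
G(20) = mex{0,0,3,2} = 1
G(21) = mex{1,1,2,3} = 0
G(22) = mex{0,0,0,2} = 1
G(23) = mex{1,1,1,0} = 2
G(24) = mex{2,0,0,1} = 3
G(25) = mex{3,1,1,0} = 2
G(26) = mex{2,0,0,1} = 3
G(27) = mex{3,1,1,0} = 2
G(28) = mex{2,2,0,1} = 3
G(29) = mex{3,3,1,0} = 2
G(30) = mex{2,2,2,1} = 0
G(31) = mex{0,3,3,2} = 1
G(n+15) = G(n) holds for n = 0,…,7 (a full window of length max(S) = 8), so the sequence is purely periodic with period 15.

15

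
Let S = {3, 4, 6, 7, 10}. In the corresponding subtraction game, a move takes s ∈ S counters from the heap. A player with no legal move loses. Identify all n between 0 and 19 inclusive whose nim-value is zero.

0, 1, 2, 13, 14, 15

n :  0  1  2  3  4  5  6  7  8  9 10 11 12 13 14 15 16 17 18 19
G :  0  0  0  1  1  1  2  2  2  3  3  3  4  0  0  0  1  1  1  2
P-positions are exactly the n with G(n) = 0.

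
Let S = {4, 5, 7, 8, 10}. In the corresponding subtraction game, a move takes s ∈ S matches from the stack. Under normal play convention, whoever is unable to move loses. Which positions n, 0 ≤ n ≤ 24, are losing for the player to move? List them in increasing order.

G(0) = 0
G(1) = mex{} = 0
G(2) = mex{} = 0
G(3) = mex{} = 0
G(4) = mex{0} = 1
G(5) = mex{0,0} = 1
G(6) = mex{0,0} = 1
G(7) = mex{0,0,0} = 1
G(8) = mex{1,0,0,0} = 2
G(9) = mex{1,1,0,0} = 2
G(10) = mex{1,1,0,0,0} = 2
G(11) = mex{1,1,1,0,0} = 2
G(12) = mex{2,1,1,1,0} = 3
G(13) = mex{2,2,1,1,0} = 3
G(14) = mex{2,2,1,1,1} = 0
G(15) = mex{2,2,2,1,1} = 0
G(16) = mex{3,2,2,2,1} = 0
G(17) = mex{3,3,2,2,1} = 0
G(18) = mex{0,3,2,2,2} = 1
G(19) = mex{0,0,3,2,2} = 1
G(20) = mex{0,0,3,3,2} = 1
G(21) = mex{0,0,0,3,2} = 1
G(22) = mex{1,0,0,0,3} = 2
G(23) = mex{1,1,0,0,3} = 2
G(24) = mex{1,1,0,0,0} = 2
P-positions are exactly the n with G(n) = 0.

0, 1, 2, 3, 14, 15, 16, 17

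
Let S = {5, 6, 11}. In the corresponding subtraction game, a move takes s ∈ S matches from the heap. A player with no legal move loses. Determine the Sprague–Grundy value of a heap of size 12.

G(0) = 0
G(1) = mex{} = 0
G(2) = mex{} = 0
G(3) = mex{} = 0
G(4) = mex{} = 0
G(5) = mex{0} = 1
G(6) = mex{0,0} = 1
G(7) = mex{0,0} = 1
G(8) = mex{0,0} = 1
G(9) = mex{0,0} = 1
G(10) = mex{1,0} = 2
G(11) = mex{1,1,0} = 2
G(12) = mex{1,1,0} = 2

2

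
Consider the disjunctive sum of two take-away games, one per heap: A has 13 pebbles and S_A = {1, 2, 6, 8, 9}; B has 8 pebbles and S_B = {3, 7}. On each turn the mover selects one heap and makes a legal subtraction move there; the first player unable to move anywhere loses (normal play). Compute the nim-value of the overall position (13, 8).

Heap A, S = {1, 2, 6, 8, 9}:
G(0) = 0
G(1) = mex{0} = 1
G(2) = mex{1,0} = 2
G(3) = mex{2,1} = 0
G(4) = mex{0,2} = 1
G(5) = mex{1,0} = 2
G(6) = mex{2,1,0} = 3
G(7) = mex{3,2,1} = 0
G(8) = mex{0,3,2,0} = 1
G(9) = mex{1,0,0,1,0} = 2
G(10) = mex{2,1,1,2,1} = 0
G(11) = mex{0,2,2,0,2} = 1
G(12) = mex{1,0,3,1,0} = 2
G(13) = mex{2,1,0,2,1} = 3
G_A(13) = 3.
Heap B, S = {3, 7}:
n : 0 1 2 3 4 5 6 7 8
G : 0 0 0 1 1 1 0 2 2
G_B(8) = 2.
Combined Grundy value = 3 ⊕ 2 = 1.

1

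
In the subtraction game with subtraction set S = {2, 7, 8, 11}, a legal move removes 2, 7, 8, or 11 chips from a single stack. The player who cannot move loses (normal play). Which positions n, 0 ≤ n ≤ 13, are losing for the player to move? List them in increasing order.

n :  0  1  2  3  4  5  6  7  8  9 10 11 12 13
G :  0  0  1  1  0  0  1  1  2  2  0  3  1  2
P-positions are exactly the n with G(n) = 0.

0, 1, 4, 5, 10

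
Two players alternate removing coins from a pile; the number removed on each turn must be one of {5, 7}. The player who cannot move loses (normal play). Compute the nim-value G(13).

n :  0  1  2  3  4  5  6  7  8  9 10 11 12 13
G :  0  0  0  0  0  1  1  1  1  1  2  2  0  0

0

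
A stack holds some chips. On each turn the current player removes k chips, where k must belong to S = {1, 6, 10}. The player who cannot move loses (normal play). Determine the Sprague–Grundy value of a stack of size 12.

1

G(0) = 0
G(1) = mex{0} = 1
G(2) = mex{1} = 0
G(3) = mex{0} = 1
G(4) = mex{1} = 0
G(5) = mex{0} = 1
G(6) = mex{1,0} = 2
G(7) = mex{2,1} = 0
G(8) = mex{0,0} = 1
G(9) = mex{1,1} = 0
G(10) = mex{0,0,0} = 1
G(11) = mex{1,1,1} = 0
G(12) = mex{0,2,0} = 1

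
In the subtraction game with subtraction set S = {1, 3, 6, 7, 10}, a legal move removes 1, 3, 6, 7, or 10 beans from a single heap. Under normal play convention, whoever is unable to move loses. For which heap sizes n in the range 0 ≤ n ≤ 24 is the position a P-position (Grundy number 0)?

n :  0  1  2  3  4  5  6  7  8  9 10 11 12 13 14 15 16 17 18 19 20 21 22 23 24
G :  0  1  0  1  0  1  2  3  2  3  2  3  4  0  1  0  1  0  1  2  3  2  3  2  3
P-positions are exactly the n with G(n) = 0.

0, 2, 4, 13, 15, 17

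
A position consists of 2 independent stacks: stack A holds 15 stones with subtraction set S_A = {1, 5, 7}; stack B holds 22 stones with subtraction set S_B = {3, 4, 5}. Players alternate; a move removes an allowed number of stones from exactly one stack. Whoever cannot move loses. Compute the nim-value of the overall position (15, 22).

Stack A, S = {1, 5, 7}:
n :  0  1  2  3  4  5  6  7  8  9 10 11 12 13 14 15
G :  0  1  0  1  0  1  0  1  0  1  0  1  0  1  0  1
G_A(15) = 1.
Stack B, S = {3, 4, 5}:
G(0) = 0
G(1) = mex{} = 0
G(2) = mex{} = 0
G(3) = mex{0} = 1
G(4) = mex{0,0} = 1
G(5) = mex{0,0,0} = 1
G(6) = mex{1,0,0} = 2
G(7) = mex{1,1,0} = 2
G(8) = mex{1,1,1} = 0
G(9) = mex{2,1,1} = 0
G(10) = mex{2,2,1} = 0
G(11) = mex{0,2,2} = 1
G(12) = mex{0,0,2} = 1
G(13) = mex{0,0,0} = 1
G(14) = mex{1,0,0} = 2
G(15) = mex{1,1,0} = 2
G(16) = mex{1,1,1} = 0
G(17) = mex{2,1,1} = 0
G(18) = mex{2,2,1} = 0
G(19) = mex{0,2,2} = 1
G(20) = mex{0,0,2} = 1
G(21) = mex{0,0,0} = 1
G(22) = mex{1,0,0} = 2
G_B(22) = 2.
Combined Grundy value = 1 ⊕ 2 = 3.

3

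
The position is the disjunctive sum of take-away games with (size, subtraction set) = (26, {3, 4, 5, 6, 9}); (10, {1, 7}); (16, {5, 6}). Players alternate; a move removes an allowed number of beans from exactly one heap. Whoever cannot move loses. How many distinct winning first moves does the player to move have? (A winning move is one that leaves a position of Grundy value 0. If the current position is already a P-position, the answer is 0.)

4

Heap A, S = {3, 4, 5, 6, 9}:
n :  0  1  2  3  4  5  6  7  8  9 10 11 12 13 14 15 16 17 18 19 20 21 22 23 24 25 26
G :  0  0  0  1  1  1  2  2  2  3  3  3  0  0  0  1  1  1  2  2  2  3  3  3  0  0  0
G_A(26) = 0.
Heap B, S = {1, 7}:
G(0) = 0
G(1) = mex{0} = 1
G(2) = mex{1} = 0
G(3) = mex{0} = 1
G(4) = mex{1} = 0
G(5) = mex{0} = 1
G(6) = mex{1} = 0
G(7) = mex{0,0} = 1
G(8) = mex{1,1} = 0
G(9) = mex{0,0} = 1
G(10) = mex{1,1} = 0
G_B(10) = 0.
Heap C, S = {5, 6}:
G(0) = 0
G(1) = mex{} = 0
G(2) = mex{} = 0
G(3) = mex{} = 0
G(4) = mex{} = 0
G(5) = mex{0} = 1
G(6) = mex{0,0} = 1
G(7) = mex{0,0} = 1
G(8) = mex{0,0} = 1
G(9) = mex{0,0} = 1
G(10) = mex{1,0} = 2
G(11) = mex{1,1} = 0
G(12) = mex{1,1} = 0
G(13) = mex{1,1} = 0
G(14) = mex{1,1} = 0
G(15) = mex{2,1} = 0
G(16) = mex{0,2} = 1
G_C(16) = 1.
Combined Grundy value = 0 ⊕ 0 ⊕ 1 = 1.
A winning move leaves total XOR = 0, i.e. changes one component's Grundy value g to g ⊕ X where X is the current total.
Heap A: need g' = 0⊕1 = 1. Options: 26−3→G=3, 26−4→G=3, 26−5→G=3, 26−6→G=2, 26−9→G=1. Hits: 1.
Heap B: need g' = 0⊕1 = 1. Options: 10−1→G=1, 10−7→G=1. Hits: 2.
Heap C: need g' = 1⊕1 = 0. Options: 16−5→G=0, 16−6→G=2. Hits: 1.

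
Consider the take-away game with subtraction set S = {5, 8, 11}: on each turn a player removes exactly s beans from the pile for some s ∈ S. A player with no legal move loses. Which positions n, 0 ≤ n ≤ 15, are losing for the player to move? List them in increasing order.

0, 1, 2, 3, 4

n :  0  1  2  3  4  5  6  7  8  9 10 11 12 13 14 15
G :  0  0  0  0  0  1  1  1  1  1  2  2  2  2  2  3
P-positions are exactly the n with G(n) = 0.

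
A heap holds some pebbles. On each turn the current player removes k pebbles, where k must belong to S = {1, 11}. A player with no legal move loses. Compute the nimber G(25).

1

G(0) = 0
G(1) = mex{0} = 1
G(2) = mex{1} = 0
G(3) = mex{0} = 1
G(4) = mex{1} = 0
G(5) = mex{0} = 1
G(6) = mex{1} = 0
G(7) = mex{0} = 1
G(8) = mex{1} = 0
G(9) = mex{0} = 1
G(10) = mex{1} = 0
G(11) = mex{0,0} = 1
G(12) = mex{1,1} = 0
G(13) = mex{0,0} = 1
G(14) = mex{1,1} = 0
G(15) = mex{0,0} = 1
G(16) = mex{1,1} = 0
G(17) = mex{0,0} = 1
G(18) = mex{1,1} = 0
G(19) = mex{0,0} = 1
G(20) = mex{1,1} = 0
G(21) = mex{0,0} = 1
G(22) = mex{1,1} = 0
G(23) = mex{0,0} = 1
G(24) = mex{1,1} = 0
G(25) = mex{0,0} = 1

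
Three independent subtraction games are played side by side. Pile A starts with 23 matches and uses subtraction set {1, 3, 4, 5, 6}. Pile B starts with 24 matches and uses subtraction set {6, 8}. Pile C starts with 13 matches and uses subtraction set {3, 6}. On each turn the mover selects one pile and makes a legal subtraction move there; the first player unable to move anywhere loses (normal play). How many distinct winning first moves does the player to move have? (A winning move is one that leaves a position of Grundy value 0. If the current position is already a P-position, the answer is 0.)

3

Pile A, S = {1, 3, 4, 5, 6}:
G(0) = 0
G(1) = mex{0} = 1
G(2) = mex{1} = 0
G(3) = mex{0,0} = 1
G(4) = mex{1,1,0} = 2
G(5) = mex{2,0,1,0} = 3
G(6) = mex{3,1,0,1,0} = 2
G(7) = mex{2,2,1,0,1} = 3
G(8) = mex{3,3,2,1,0} = 4
G(9) = mex{4,2,3,2,1} = 0
G(10) = mex{0,3,2,3,2} = 1
G(11) = mex{1,4,3,2,3} = 0
G(12) = mex{0,0,4,3,2} = 1
G(13) = mex{1,1,0,4,3} = 2
G(14) = mex{2,0,1,0,4} = 3
G(15) = mex{3,1,0,1,0} = 2
G(16) = mex{2,2,1,0,1} = 3
G(17) = mex{3,3,2,1,0} = 4
G(18) = mex{4,2,3,2,1} = 0
G(19) = mex{0,3,2,3,2} = 1
G(20) = mex{1,4,3,2,3} = 0
G(21) = mex{0,0,4,3,2} = 1
G(22) = mex{1,1,0,4,3} = 2
G(23) = mex{2,0,1,0,4} = 3
G_A(23) = 3.
Pile B, S = {6, 8}:
n :  0  1  2  3  4  5  6  7  8  9 10 11 12 13 14 15 16 17 18 19 20 21 22 23 24
G :  0  0  0  0  0  0  1  1  1  1  1  1  2  2  0  0  0  0  0  0  1  1  1  1  1
G_B(24) = 1.
Pile C, S = {3, 6}:
G(0) = 0
G(1) = mex{} = 0
G(2) = mex{} = 0
G(3) = mex{0} = 1
G(4) = mex{0} = 1
G(5) = mex{0} = 1
G(6) = mex{1,0} = 2
G(7) = mex{1,0} = 2
G(8) = mex{1,0} = 2
G(9) = mex{2,1} = 0
G(10) = mex{2,1} = 0
G(11) = mex{2,1} = 0
G(12) = mex{0,2} = 1
G(13) = mex{0,2} = 1
G_C(13) = 1.
Combined Grundy value = 3 ⊕ 1 ⊕ 1 = 3.
A winning move leaves total XOR = 0, i.e. changes one component's Grundy value g to g ⊕ X where X is the current total.
Pile A: need g' = 3⊕3 = 0. Options: 23−1→G=2, 23−3→G=0, 23−4→G=1, 23−5→G=0, 23−6→G=4. Hits: 2.
Pile B: need g' = 1⊕3 = 2. Options: 24−6→G=0, 24−8→G=0. Hits: 0.
Pile C: need g' = 1⊕3 = 2. Options: 13−3→G=0, 13−6→G=2. Hits: 1.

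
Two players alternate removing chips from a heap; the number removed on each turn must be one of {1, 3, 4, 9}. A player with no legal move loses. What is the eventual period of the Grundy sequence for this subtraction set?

n :  0  1  2  3  4  5  6  7  8  9 10 11 12 13 14 15 16 17 18 19 20 21 22 23 24 25
G :  0  1  0  1  2  3  2  0  1  4  3  2  0  1  0  1  2  3  2  0  1  4  3  2  0  1
G(n+12) = G(n) holds for n = 0,…,8 (a full window of length max(S) = 9), so the sequence is purely periodic with period 12.

12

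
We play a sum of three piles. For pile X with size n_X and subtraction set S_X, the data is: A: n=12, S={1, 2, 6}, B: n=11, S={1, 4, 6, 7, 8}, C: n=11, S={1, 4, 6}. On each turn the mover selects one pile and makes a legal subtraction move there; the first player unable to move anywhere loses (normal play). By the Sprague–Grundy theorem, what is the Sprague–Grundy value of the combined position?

7

Pile A, S = {1, 2, 6}:
n :  0  1  2  3  4  5  6  7  8  9 10 11 12
G :  0  1  2  0  1  2  3  0  1  2  0  1  2
G_A(12) = 2.
Pile B, S = {1, 4, 6, 7, 8}:
n :  0  1  2  3  4  5  6  7  8  9 10 11
G :  0  1  0  1  2  0  1  2  3  2  3  4
G_B(11) = 4.
Pile C, S = {1, 4, 6}:
n :  0  1  2  3  4  5  6  7  8  9 10 11
G :  0  1  0  1  2  0  1  0  1  2  0  1
G_C(11) = 1.
Combined Grundy value = 2 ⊕ 4 ⊕ 1 = 7.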